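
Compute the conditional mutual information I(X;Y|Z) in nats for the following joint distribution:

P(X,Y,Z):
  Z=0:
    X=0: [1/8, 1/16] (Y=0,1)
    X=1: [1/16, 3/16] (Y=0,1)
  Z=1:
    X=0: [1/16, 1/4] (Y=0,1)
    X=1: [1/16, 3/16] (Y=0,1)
0.0398 nats

Conditional mutual information: I(X;Y|Z) = H(X|Z) + H(Y|Z) - H(X,Y|Z)

H(Z) = 0.6853
H(X,Z) = 1.3705 → H(X|Z) = 0.6852
H(Y,Z) = 1.2820 → H(Y|Z) = 0.5967
H(X,Y,Z) = 1.9274 → H(X,Y|Z) = 1.2421

I(X;Y|Z) = 0.6852 + 0.5967 - 1.2421 = 0.0398 nats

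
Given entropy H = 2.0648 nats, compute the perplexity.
7.8837

Perplexity is e^H (or exp(H) for natural log).

H = 2.0648 nats
Perplexity = e^2.0648 = 7.8837

Interpretation: The model's uncertainty is equivalent to choosing uniformly among 7.9 options.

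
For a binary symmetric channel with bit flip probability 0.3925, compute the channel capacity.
0.0336 bits

For a binary symmetric channel (BSC) with error probability p:
Capacity C = 1 - H(p) bits per symbol

where H(p) = -p log₂(p) - (1-p) log₂(1-p) is the binary entropy function.

H(0.3925) = 0.9664 bits
C = 1 - 0.9664 = 0.0336 bits per symbol

This means we can reliably transmit up to 0.0336 bits of information per channel use.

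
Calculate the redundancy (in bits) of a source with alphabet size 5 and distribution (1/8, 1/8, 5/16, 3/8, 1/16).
0.2669 bits

Redundancy measures how far a source is from maximum entropy:
R = H_max - H(X)

Maximum entropy for 5 symbols: H_max = log_2(5) = 2.3219 bits
Actual entropy: H(X) = 2.0550 bits
Redundancy: R = 2.3219 - 2.0550 = 0.2669 bits

This redundancy represents potential for compression: the source could be compressed by 0.2669 bits per symbol.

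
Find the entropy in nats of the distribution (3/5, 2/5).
0.6730 nats

Shannon entropy is H(X) = -Σ p(x) log p(x).

For P = (3/5, 2/5):
H = -3/5 × log_e(3/5) -2/5 × log_e(2/5)
H = 0.6730 nats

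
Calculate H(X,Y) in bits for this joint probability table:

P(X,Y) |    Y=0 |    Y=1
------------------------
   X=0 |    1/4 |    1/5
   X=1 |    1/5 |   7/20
1.9589 bits

Joint entropy is H(X,Y) = -Σ_{x,y} p(x,y) log p(x,y).

Summing over all non-zero entries:
H(X,Y) = -[1/4·log_2(1/4) + 1/5·log_2(1/5) + 1/5·log_2(1/5) + 7/20·log_2(7/20)]
H(X,Y) = 1.9589 bits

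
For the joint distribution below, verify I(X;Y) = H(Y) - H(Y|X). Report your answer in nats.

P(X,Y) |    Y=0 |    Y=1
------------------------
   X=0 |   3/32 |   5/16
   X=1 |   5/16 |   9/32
I(X;Y) = 0.0453 nats

Mutual information has multiple equivalent forms:
- I(X;Y) = H(X) - H(X|Y)
- I(X;Y) = H(Y) - H(Y|X)
- I(X;Y) = H(X) + H(Y) - H(X,Y)

Computing all quantities:
H(X) = 0.6755, H(Y) = 0.6755, H(X,Y) = 1.3057
H(X|Y) = 0.6302, H(Y|X) = 0.6302

Verification:
H(X) - H(X|Y) = 0.6755 - 0.6302 = 0.0453
H(Y) - H(Y|X) = 0.6755 - 0.6302 = 0.0453
H(X) + H(Y) - H(X,Y) = 0.6755 + 0.6755 - 1.3057 = 0.0453

All forms give I(X;Y) = 0.0453 nats. ✓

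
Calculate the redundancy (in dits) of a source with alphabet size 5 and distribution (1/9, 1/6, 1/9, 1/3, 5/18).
0.0437 dits

Redundancy measures how far a source is from maximum entropy:
R = H_max - H(X)

Maximum entropy for 5 symbols: H_max = log_10(5) = 0.6990 dits
Actual entropy: H(X) = 0.6553 dits
Redundancy: R = 0.6990 - 0.6553 = 0.0437 dits

This redundancy represents potential for compression: the source could be compressed by 0.0437 dits per symbol.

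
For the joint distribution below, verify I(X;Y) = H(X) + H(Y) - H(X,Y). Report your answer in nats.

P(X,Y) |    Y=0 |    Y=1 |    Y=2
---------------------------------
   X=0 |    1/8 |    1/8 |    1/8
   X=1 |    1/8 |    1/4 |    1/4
I(X;Y) = 0.0109 nats

Mutual information has multiple equivalent forms:
- I(X;Y) = H(X) - H(X|Y)
- I(X;Y) = H(Y) - H(Y|X)
- I(X;Y) = H(X) + H(Y) - H(X,Y)

Computing all quantities:
H(X) = 0.6616, H(Y) = 1.0822, H(X,Y) = 1.7329
H(X|Y) = 0.6507, H(Y|X) = 1.0713

Verification:
H(X) - H(X|Y) = 0.6616 - 0.6507 = 0.0109
H(Y) - H(Y|X) = 1.0822 - 1.0713 = 0.0109
H(X) + H(Y) - H(X,Y) = 0.6616 + 1.0822 - 1.7329 = 0.0109

All forms give I(X;Y) = 0.0109 nats. ✓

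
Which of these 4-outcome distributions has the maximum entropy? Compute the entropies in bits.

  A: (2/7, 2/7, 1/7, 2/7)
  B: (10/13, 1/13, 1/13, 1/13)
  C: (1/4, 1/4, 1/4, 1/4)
C

For a discrete distribution over n outcomes, entropy is maximized by the uniform distribution.

Computing entropies:
H(A) = 1.9502 bits
H(B) = 1.1451 bits
H(C) = 2.0000 bits

The uniform distribution (where all probabilities equal 1/4) achieves the maximum entropy of log_2(4) = 2.0000 bits.

Distribution C has the highest entropy.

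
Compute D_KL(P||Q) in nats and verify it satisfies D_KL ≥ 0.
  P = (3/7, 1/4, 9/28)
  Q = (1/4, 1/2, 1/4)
0.1385 nats

KL divergence satisfies the Gibbs inequality: D_KL(P||Q) ≥ 0 for all distributions P, Q.

D_KL(P||Q) = Σ p(x) log(p(x)/q(x))
Term by term:
  x=0: 3/7 × log_e[(3/7)/(1/4)] = 0.2310
  x=1: 1/4 × log_e[(1/4)/(1/2)] = -0.1733
  x=2: 9/28 × log_e[(9/28)/(1/4)] = 0.0808
D_KL(P||Q) = 0.1385 nats

D_KL(P||Q) = 0.1385 ≥ 0 ✓

This non-negativity is a fundamental property: relative entropy cannot be negative because it measures how different Q is from P.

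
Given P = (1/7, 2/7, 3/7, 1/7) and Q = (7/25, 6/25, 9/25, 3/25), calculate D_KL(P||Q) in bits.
0.0769 bits

KL divergence: D_KL(P||Q) = Σ p(x) log(p(x)/q(x))

Computing term by term:
  x=0: 1/7 × log_2[(1/7)/(7/25)] = 1/7 × -0.9709 = -0.1387
  x=1: 2/7 × log_2[(2/7)/(6/25)] = 2/7 × 0.2515 = 0.0719
  x=2: 3/7 × log_2[(3/7)/(9/25)] = 3/7 × 0.2515 = 0.1078
  x=3: 1/7 × log_2[(1/7)/(3/25)] = 1/7 × 0.2515 = 0.0359

D_KL(P||Q) = 0.0769 bits

Note: KL divergence is always non-negative and equals 0 iff P = Q.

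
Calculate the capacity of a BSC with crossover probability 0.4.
0.0290 bits

For a binary symmetric channel (BSC) with error probability p:
Capacity C = 1 - H(p) bits per symbol

where H(p) = -p log₂(p) - (1-p) log₂(1-p) is the binary entropy function.

H(0.4) = 0.9710 bits
C = 1 - 0.9710 = 0.0290 bits per symbol

This means we can reliably transmit up to 0.0290 bits of information per channel use.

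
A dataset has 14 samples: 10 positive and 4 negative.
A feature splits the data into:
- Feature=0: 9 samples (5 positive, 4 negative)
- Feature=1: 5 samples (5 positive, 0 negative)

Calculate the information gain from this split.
0.2260 bits

Information Gain = H(Y) - H(Y|Feature)

Before split:
P(positive) = 10/14 = 0.7143
H(Y) = 0.8631 bits

After split:
Feature=0: H = 0.9911 bits (weight = 9/14)
Feature=1: H = 0.0000 bits (weight = 5/14)
H(Y|Feature) = (9/14)×0.9911 + (5/14)×0.0000 = 0.6371 bits

Information Gain = 0.8631 - 0.6371 = 0.2260 bits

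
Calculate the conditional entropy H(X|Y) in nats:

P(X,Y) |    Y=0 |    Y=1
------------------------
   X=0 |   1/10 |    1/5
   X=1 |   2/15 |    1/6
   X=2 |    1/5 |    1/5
1.0790 nats

Using the chain rule: H(X|Y) = H(X,Y) - H(Y)

First, compute H(X,Y) = 1.7632 nats

Marginal P(Y) = (13/30, 17/30)
H(Y) = 0.6842 nats

H(X|Y) = H(X,Y) - H(Y) = 1.7632 - 0.6842 = 1.0790 nats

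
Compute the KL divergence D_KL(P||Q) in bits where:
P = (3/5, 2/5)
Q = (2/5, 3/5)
0.1170 bits

KL divergence: D_KL(P||Q) = Σ p(x) log(p(x)/q(x))

Computing term by term:
  x=0: 3/5 × log_2[(3/5)/(2/5)] = 3/5 × 0.5850 = 0.3510
  x=1: 2/5 × log_2[(2/5)/(3/5)] = 2/5 × -0.5850 = -0.2340

D_KL(P||Q) = 0.1170 bits

Note: KL divergence is always non-negative and equals 0 iff P = Q.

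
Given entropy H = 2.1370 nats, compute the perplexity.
8.4740

Perplexity is e^H (or exp(H) for natural log).

H = 2.1370 nats
Perplexity = e^2.1370 = 8.4740

Interpretation: The model's uncertainty is equivalent to choosing uniformly among 8.5 options.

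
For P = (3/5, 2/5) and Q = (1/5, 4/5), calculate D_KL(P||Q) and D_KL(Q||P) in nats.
D_KL(P||Q) = 0.3819, D_KL(Q||P) = 0.3348

KL divergence is not symmetric: D_KL(P||Q) ≠ D_KL(Q||P) in general.

D_KL(P||Q) = 0.3819 nats
D_KL(Q||P) = 0.3348 nats

No, they are not equal!

This asymmetry is why KL divergence is not a true distance metric.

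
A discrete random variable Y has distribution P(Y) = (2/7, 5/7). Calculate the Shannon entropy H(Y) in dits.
0.2598 dits

Shannon entropy is H(X) = -Σ p(x) log p(x).

For P = (2/7, 5/7):
H = -2/7 × log_10(2/7) -5/7 × log_10(5/7)
H = 0.2598 dits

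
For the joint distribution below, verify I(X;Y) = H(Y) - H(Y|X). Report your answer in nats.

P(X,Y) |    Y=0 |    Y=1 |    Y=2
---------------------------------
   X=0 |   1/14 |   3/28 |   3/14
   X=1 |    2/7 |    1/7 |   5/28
I(X;Y) = 0.0499 nats

Mutual information has multiple equivalent forms:
- I(X;Y) = H(X) - H(X|Y)
- I(X;Y) = H(Y) - H(Y|X)
- I(X;Y) = H(X) + H(Y) - H(X,Y)

Computing all quantities:
H(X) = 0.6700, H(Y) = 1.0813, H(X,Y) = 1.7015
H(X|Y) = 0.6201, H(Y|X) = 1.0315

Verification:
H(X) - H(X|Y) = 0.6700 - 0.6201 = 0.0499
H(Y) - H(Y|X) = 1.0813 - 1.0315 = 0.0499
H(X) + H(Y) - H(X,Y) = 0.6700 + 1.0813 - 1.7015 = 0.0499

All forms give I(X;Y) = 0.0499 nats. ✓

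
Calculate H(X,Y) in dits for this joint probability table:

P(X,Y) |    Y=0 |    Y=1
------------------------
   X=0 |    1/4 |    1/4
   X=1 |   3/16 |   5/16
0.5952 dits

Joint entropy is H(X,Y) = -Σ_{x,y} p(x,y) log p(x,y).

Summing over all non-zero entries:
H(X,Y) = -[1/4·log_10(1/4) + 1/4·log_10(1/4) + 3/16·log_10(3/16) + 5/16·log_10(5/16)]
H(X,Y) = 0.5952 dits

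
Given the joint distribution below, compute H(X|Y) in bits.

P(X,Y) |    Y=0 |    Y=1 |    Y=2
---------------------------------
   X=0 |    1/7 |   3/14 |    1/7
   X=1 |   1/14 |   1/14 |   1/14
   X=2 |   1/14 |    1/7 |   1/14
1.4825 bits

Using the chain rule: H(X|Y) = H(X,Y) - H(Y)

First, compute H(X,Y) = 3.0391 bits

Marginal P(Y) = (2/7, 3/7, 2/7)
H(Y) = 1.5567 bits

H(X|Y) = H(X,Y) - H(Y) = 3.0391 - 1.5567 = 1.4825 bits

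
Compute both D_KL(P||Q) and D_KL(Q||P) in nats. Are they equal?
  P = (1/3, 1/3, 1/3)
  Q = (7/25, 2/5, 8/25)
D_KL(P||Q) = 0.0110, D_KL(Q||P) = 0.0110

KL divergence is not symmetric: D_KL(P||Q) ≠ D_KL(Q||P) in general.

D_KL(P||Q) = 0.0110 nats
D_KL(Q||P) = 0.0110 nats

In this case they happen to be equal (to 4 decimal places).

This asymmetry is why KL divergence is not a true distance metric.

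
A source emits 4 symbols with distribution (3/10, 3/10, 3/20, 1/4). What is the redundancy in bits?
0.0473 bits

Redundancy measures how far a source is from maximum entropy:
R = H_max - H(X)

Maximum entropy for 4 symbols: H_max = log_2(4) = 2.0000 bits
Actual entropy: H(X) = 1.9527 bits
Redundancy: R = 2.0000 - 1.9527 = 0.0473 bits

This redundancy represents potential for compression: the source could be compressed by 0.0473 bits per symbol.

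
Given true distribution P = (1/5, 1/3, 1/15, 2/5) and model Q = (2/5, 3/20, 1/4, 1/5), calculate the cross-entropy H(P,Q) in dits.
0.6739 dits

Cross-entropy: H(P,Q) = -Σ p(x) log q(x)

Alternatively: H(P,Q) = H(P) + D_KL(P||Q)
H(P) = 0.5364 dits
D_KL(P||Q) = 0.1375 dits

H(P,Q) = 0.5364 + 0.1375 = 0.6739 dits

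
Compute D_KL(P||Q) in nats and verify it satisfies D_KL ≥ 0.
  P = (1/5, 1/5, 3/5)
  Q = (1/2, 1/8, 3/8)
0.1927 nats

KL divergence satisfies the Gibbs inequality: D_KL(P||Q) ≥ 0 for all distributions P, Q.

D_KL(P||Q) = Σ p(x) log(p(x)/q(x))
Term by term:
  x=0: 1/5 × log_e[(1/5)/(1/2)] = -0.1833
  x=1: 1/5 × log_e[(1/5)/(1/8)] = 0.0940
  x=2: 3/5 × log_e[(3/5)/(3/8)] = 0.2820
D_KL(P||Q) = 0.1927 nats

D_KL(P||Q) = 0.1927 ≥ 0 ✓

This non-negativity is a fundamental property: relative entropy cannot be negative because it measures how different Q is from P.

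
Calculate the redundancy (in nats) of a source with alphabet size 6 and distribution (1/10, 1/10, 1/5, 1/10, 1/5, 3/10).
0.0960 nats

Redundancy measures how far a source is from maximum entropy:
R = H_max - H(X)

Maximum entropy for 6 symbols: H_max = log_e(6) = 1.7918 nats
Actual entropy: H(X) = 1.6957 nats
Redundancy: R = 1.7918 - 1.6957 = 0.0960 nats

This redundancy represents potential for compression: the source could be compressed by 0.0960 nats per symbol.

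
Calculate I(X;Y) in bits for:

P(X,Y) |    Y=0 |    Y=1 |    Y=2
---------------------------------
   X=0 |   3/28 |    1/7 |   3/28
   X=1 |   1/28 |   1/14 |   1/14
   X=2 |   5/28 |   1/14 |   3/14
0.0613 bits

Mutual information: I(X;Y) = H(X) + H(Y) - H(X,Y)

Marginals:
P(X) = (5/14, 5/28, 13/28), H(X) = 1.4883 bits
P(Y) = (9/28, 2/7, 11/28), H(Y) = 1.5722 bits

Joint entropy: H(X,Y) = 2.9992 bits

I(X;Y) = 1.4883 + 1.5722 - 2.9992 = 0.0613 bits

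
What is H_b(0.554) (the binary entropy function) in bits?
0.9916 bits

The binary entropy function is:
H(p) = -p log(p) - (1-p) log(1-p)

H(0.554) = -0.554 × log_2(0.554) - 0.446 × log_2(0.446)
H(0.554) = 0.9916 bits

Note: Binary entropy is maximized at p=0.5 (H=1 bit) and minimized at p=0 or p=1 (H=0).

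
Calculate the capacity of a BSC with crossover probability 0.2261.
0.2288 bits

For a binary symmetric channel (BSC) with error probability p:
Capacity C = 1 - H(p) bits per symbol

where H(p) = -p log₂(p) - (1-p) log₂(1-p) is the binary entropy function.

H(0.2261) = 0.7712 bits
C = 1 - 0.7712 = 0.2288 bits per symbol

This means we can reliably transmit up to 0.2288 bits of information per channel use.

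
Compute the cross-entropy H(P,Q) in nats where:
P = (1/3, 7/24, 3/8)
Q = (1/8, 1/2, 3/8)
1.2631 nats

Cross-entropy: H(P,Q) = -Σ p(x) log q(x)

Alternatively: H(P,Q) = H(P) + D_KL(P||Q)
H(P) = 1.0934 nats
D_KL(P||Q) = 0.1697 nats

H(P,Q) = 1.0934 + 0.1697 = 1.2631 nats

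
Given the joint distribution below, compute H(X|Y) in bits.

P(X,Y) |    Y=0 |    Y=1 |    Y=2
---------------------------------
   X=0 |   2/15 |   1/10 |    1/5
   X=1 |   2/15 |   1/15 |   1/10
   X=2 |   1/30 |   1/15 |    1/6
1.4952 bits

Using the chain rule: H(X|Y) = H(X,Y) - H(Y)

First, compute H(X,Y) = 3.0193 bits

Marginal P(Y) = (3/10, 7/30, 7/15)
H(Y) = 1.5241 bits

H(X|Y) = H(X,Y) - H(Y) = 3.0193 - 1.5241 = 1.4952 bits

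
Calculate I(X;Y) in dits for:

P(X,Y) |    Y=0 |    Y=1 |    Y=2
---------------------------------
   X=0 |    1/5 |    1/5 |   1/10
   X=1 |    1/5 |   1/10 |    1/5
0.0148 dits

Mutual information: I(X;Y) = H(X) + H(Y) - H(X,Y)

Marginals:
P(X) = (1/2, 1/2), H(X) = 0.3010 dits
P(Y) = (2/5, 3/10, 3/10), H(Y) = 0.4729 dits

Joint entropy: H(X,Y) = 0.7592 dits

I(X;Y) = 0.3010 + 0.4729 - 0.7592 = 0.0148 dits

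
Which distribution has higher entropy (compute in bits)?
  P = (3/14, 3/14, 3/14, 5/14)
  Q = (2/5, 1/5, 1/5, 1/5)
P

Computing entropies in bits:
H(P) = 1.9592
H(Q) = 1.9219

Distribution P has higher entropy.

Intuition: The distribution closer to uniform (more spread out) has higher entropy.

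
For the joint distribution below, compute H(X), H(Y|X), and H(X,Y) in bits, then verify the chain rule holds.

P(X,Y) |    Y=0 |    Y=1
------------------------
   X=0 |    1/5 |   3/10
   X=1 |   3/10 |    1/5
H(X,Y) = 1.9710, H(X) = 1.0000, H(Y|X) = 0.9710 (all in bits)

Chain rule: H(X,Y) = H(X) + H(Y|X)

Left side — joint entropy directly:
H(X,Y) = -Σ p(x,y) log p(x,y) = 1.9710 bits

Right side — compute H(Y|X) from the conditional distributions:
P(X) = (1/2, 1/2), so H(X) = 1.0000 bits
H(Y|X) = Σ_x P(X=x) · H(Y|X=x):
  P(Y|X=0) = (2/5, 3/5), H(Y|X=0) = 0.9710, weight P(X=0) = 1/2
  P(Y|X=1) = (3/5, 2/5), H(Y|X=1) = 0.9710, weight P(X=1) = 1/2
H(Y|X) = 0.9710 bits

H(X) + H(Y|X) = 1.0000 + 0.9710 = 1.9710 bits

Both sides equal 1.9710 bits. ✓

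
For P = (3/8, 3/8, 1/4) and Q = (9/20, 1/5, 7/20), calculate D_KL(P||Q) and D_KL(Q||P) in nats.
D_KL(P||Q) = 0.0832, D_KL(Q||P) = 0.0741

KL divergence is not symmetric: D_KL(P||Q) ≠ D_KL(Q||P) in general.

D_KL(P||Q) = 0.0832 nats
D_KL(Q||P) = 0.0741 nats

No, they are not equal!

This asymmetry is why KL divergence is not a true distance metric.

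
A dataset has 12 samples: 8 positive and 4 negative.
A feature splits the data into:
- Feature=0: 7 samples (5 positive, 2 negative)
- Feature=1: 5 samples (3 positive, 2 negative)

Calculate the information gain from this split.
0.0102 bits

Information Gain = H(Y) - H(Y|Feature)

Before split:
P(positive) = 8/12 = 0.6667
H(Y) = 0.9183 bits

After split:
Feature=0: H = 0.8631 bits (weight = 7/12)
Feature=1: H = 0.9710 bits (weight = 5/12)
H(Y|Feature) = (7/12)×0.8631 + (5/12)×0.9710 = 0.9080 bits

Information Gain = 0.9183 - 0.9080 = 0.0102 bits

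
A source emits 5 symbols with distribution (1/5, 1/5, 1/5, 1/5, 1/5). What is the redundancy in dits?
0.0000 dits

Redundancy measures how far a source is from maximum entropy:
R = H_max - H(X)

Maximum entropy for 5 symbols: H_max = log_10(5) = 0.6990 dits
Actual entropy: H(X) = 0.6990 dits
Redundancy: R = 0.6990 - 0.6990 = 0.0000 dits

This redundancy represents potential for compression: the source could be compressed by 0.0000 dits per symbol.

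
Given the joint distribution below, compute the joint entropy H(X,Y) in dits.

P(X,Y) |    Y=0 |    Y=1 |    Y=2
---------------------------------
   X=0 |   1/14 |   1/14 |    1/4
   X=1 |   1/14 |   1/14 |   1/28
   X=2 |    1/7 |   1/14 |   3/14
0.8756 dits

Joint entropy is H(X,Y) = -Σ_{x,y} p(x,y) log p(x,y).

Summing over all non-zero entries:
H(X,Y) = -[1/14·log_10(1/14) + 1/14·log_10(1/14) + 1/4·log_10(1/4) + 1/14·log_10(1/14) + 1/14·log_10(1/14) + 1/28·log_10(1/28) + 1/7·log_10(1/7) + 1/14·log_10(1/14) + 3/14·log_10(3/14)]
H(X,Y) = 0.8756 dits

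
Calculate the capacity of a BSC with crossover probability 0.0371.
0.7712 bits

For a binary symmetric channel (BSC) with error probability p:
Capacity C = 1 - H(p) bits per symbol

where H(p) = -p log₂(p) - (1-p) log₂(1-p) is the binary entropy function.

H(0.0371) = 0.2288 bits
C = 1 - 0.2288 = 0.7712 bits per symbol

This means we can reliably transmit up to 0.7712 bits of information per channel use.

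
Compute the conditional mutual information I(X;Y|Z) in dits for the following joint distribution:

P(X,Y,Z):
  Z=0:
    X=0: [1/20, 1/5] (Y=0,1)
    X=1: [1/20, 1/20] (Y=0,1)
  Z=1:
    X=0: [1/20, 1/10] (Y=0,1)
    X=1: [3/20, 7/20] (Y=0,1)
0.0066 dits

Conditional mutual information: I(X;Y|Z) = H(X|Z) + H(Y|Z) - H(X,Y|Z)

H(Z) = 0.2812
H(X,Z) = 0.5246 → H(X|Z) = 0.2434
H(Y,Z) = 0.5464 → H(Y|Z) = 0.2652
H(X,Y,Z) = 0.7832 → H(X,Y|Z) = 0.5020

I(X;Y|Z) = 0.2434 + 0.2652 - 0.5020 = 0.0066 dits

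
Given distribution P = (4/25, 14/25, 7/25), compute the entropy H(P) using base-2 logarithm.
1.4057 bits

Shannon entropy is H(X) = -Σ p(x) log p(x).

For P = (4/25, 14/25, 7/25):
H = -4/25 × log_2(4/25) -14/25 × log_2(14/25) -7/25 × log_2(7/25)
H = 1.4057 bits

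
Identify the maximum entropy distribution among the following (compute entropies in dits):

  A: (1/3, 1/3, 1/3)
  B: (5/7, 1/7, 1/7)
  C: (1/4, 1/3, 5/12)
A

For a discrete distribution over n outcomes, entropy is maximized by the uniform distribution.

Computing entropies:
H(A) = 0.4771 dits
H(B) = 0.3458 dits
H(C) = 0.4680 dits

The uniform distribution (where all probabilities equal 1/3) achieves the maximum entropy of log_10(3) = 0.4771 dits.

Distribution A has the highest entropy.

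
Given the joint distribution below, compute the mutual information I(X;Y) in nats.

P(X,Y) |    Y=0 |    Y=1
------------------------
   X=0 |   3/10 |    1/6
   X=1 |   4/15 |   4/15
0.0104 nats

Mutual information: I(X;Y) = H(X) + H(Y) - H(X,Y)

Marginals:
P(X) = (7/15, 8/15), H(X) = 0.6909 nats
P(Y) = (17/30, 13/30), H(Y) = 0.6842 nats

Joint entropy: H(X,Y) = 1.3648 nats

I(X;Y) = 0.6909 + 0.6842 - 1.3648 = 0.0104 nats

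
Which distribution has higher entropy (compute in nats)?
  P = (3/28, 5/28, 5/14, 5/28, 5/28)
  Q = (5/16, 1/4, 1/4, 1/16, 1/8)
P

Computing entropies in nats:
H(P) = 1.5299
H(Q) = 1.4898

Distribution P has higher entropy.

Intuition: The distribution closer to uniform (more spread out) has higher entropy.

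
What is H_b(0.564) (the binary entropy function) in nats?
0.6849 nats

The binary entropy function is:
H(p) = -p log(p) - (1-p) log(1-p)

H(0.564) = -0.564 × log_e(0.564) - 0.436 × log_e(0.436)
H(0.564) = 0.6849 nats

Note: Binary entropy is maximized at p=0.5 (H=1 bit) and minimized at p=0 or p=1 (H=0).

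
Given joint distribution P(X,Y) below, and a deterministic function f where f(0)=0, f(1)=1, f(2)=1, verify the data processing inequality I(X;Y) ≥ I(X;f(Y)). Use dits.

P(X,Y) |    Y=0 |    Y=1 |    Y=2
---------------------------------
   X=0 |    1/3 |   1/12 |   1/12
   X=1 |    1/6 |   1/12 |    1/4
I(X;Y) = 0.0312, I(X;f(Y)) = 0.0246, inequality holds: 0.0312 ≥ 0.0246

Data Processing Inequality: For any Markov chain X → Y → Z, we have I(X;Y) ≥ I(X;Z).

Here Z = f(Y) is a deterministic function of Y, forming X → Y → Z.

Original I(X;Y) = 0.0312 dits

After applying f:
P(X,Z) where Z=f(Y):
- P(X,Z=0) = P(X,Y=0)
- P(X,Z=1) = P(X,Y=1) + P(X,Y=2)

I(X;Z) = I(X;f(Y)) = 0.0246 dits

Verification: 0.0312 ≥ 0.0246 ✓

Information cannot be created by processing; the function f can only lose information about X.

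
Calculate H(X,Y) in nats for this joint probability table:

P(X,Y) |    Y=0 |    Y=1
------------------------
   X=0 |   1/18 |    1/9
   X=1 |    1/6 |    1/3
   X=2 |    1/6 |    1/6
1.6668 nats

Joint entropy is H(X,Y) = -Σ_{x,y} p(x,y) log p(x,y).

Summing over all non-zero entries:
H(X,Y) = -[1/18·log_e(1/18) + 1/9·log_e(1/9) + 1/6·log_e(1/6) + 1/3·log_e(1/3) + 1/6·log_e(1/6) + 1/6·log_e(1/6)]
H(X,Y) = 1.6668 nats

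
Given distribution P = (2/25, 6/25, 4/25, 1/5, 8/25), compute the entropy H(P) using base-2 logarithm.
2.1991 bits

Shannon entropy is H(X) = -Σ p(x) log p(x).

For P = (2/25, 6/25, 4/25, 1/5, 8/25):
H = -2/25 × log_2(2/25) -6/25 × log_2(6/25) -4/25 × log_2(4/25) -1/5 × log_2(1/5) -8/25 × log_2(8/25)
H = 2.1991 bits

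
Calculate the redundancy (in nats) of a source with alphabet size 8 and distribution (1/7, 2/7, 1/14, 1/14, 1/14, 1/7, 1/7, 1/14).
0.1335 nats

Redundancy measures how far a source is from maximum entropy:
R = H_max - H(X)

Maximum entropy for 8 symbols: H_max = log_e(8) = 2.0794 nats
Actual entropy: H(X) = 1.9459 nats
Redundancy: R = 2.0794 - 1.9459 = 0.1335 nats

This redundancy represents potential for compression: the source could be compressed by 0.1335 nats per symbol.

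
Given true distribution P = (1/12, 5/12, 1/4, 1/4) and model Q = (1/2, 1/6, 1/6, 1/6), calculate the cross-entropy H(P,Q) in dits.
0.7384 dits

Cross-entropy: H(P,Q) = -Σ p(x) log q(x)

Alternatively: H(P,Q) = H(P) + D_KL(P||Q)
H(P) = 0.5494 dits
D_KL(P||Q) = 0.1890 dits

H(P,Q) = 0.5494 + 0.1890 = 0.7384 dits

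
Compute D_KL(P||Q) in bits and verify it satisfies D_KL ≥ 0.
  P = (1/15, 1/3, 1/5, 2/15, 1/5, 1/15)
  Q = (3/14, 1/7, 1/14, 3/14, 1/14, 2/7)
0.6581 bits

KL divergence satisfies the Gibbs inequality: D_KL(P||Q) ≥ 0 for all distributions P, Q.

D_KL(P||Q) = Σ p(x) log(p(x)/q(x))
Term by term:
  x=0: 1/15 × log_2[(1/15)/(3/14)] = -0.1123
  x=1: 1/3 × log_2[(1/3)/(1/7)] = 0.4075
  x=2: 1/5 × log_2[(1/5)/(1/14)] = 0.2971
  x=3: 2/15 × log_2[(2/15)/(3/14)] = -0.0913
  x=4: 1/5 × log_2[(1/5)/(1/14)] = 0.2971
  x=5: 1/15 × log_2[(1/15)/(2/7)] = -0.1400
D_KL(P||Q) = 0.6581 bits

D_KL(P||Q) = 0.6581 ≥ 0 ✓

This non-negativity is a fundamental property: relative entropy cannot be negative because it measures how different Q is from P.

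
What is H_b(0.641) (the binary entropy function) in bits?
0.9418 bits

The binary entropy function is:
H(p) = -p log(p) - (1-p) log(1-p)

H(0.641) = -0.641 × log_2(0.641) - 0.359 × log_2(0.359)
H(0.641) = 0.9418 bits

Note: Binary entropy is maximized at p=0.5 (H=1 bit) and minimized at p=0 or p=1 (H=0).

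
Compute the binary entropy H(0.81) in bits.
0.7015 bits

The binary entropy function is:
H(p) = -p log(p) - (1-p) log(1-p)

H(0.81) = -0.81 × log_2(0.81) - 0.19 × log_2(0.19)
H(0.81) = 0.7015 bits

Note: Binary entropy is maximized at p=0.5 (H=1 bit) and minimized at p=0 or p=1 (H=0).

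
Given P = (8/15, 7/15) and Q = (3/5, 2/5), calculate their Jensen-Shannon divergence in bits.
0.0033 bits

Jensen-Shannon divergence is:
JSD(P||Q) = 0.5 × D_KL(P||M) + 0.5 × D_KL(Q||M)
where M = 0.5 × (P + Q) is the mixture distribution.

M = 0.5 × (8/15, 7/15) + 0.5 × (3/5, 2/5) = (17/30, 13/30)

D_KL(P||M) = 0.0032 bits
D_KL(Q||M) = 0.0033 bits

JSD(P||Q) = 0.5 × 0.0032 + 0.5 × 0.0033 = 0.0033 bits

Unlike KL divergence, JSD is symmetric and bounded: 0 ≤ JSD ≤ log(2).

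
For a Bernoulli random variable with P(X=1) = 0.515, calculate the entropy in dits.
0.3008 dits

The binary entropy function is:
H(p) = -p log(p) - (1-p) log(1-p)

H(0.515) = -0.515 × log_10(0.515) - 0.485 × log_10(0.485)
H(0.515) = 0.3008 dits

Note: Binary entropy is maximized at p=0.5 (H=1 bit) and minimized at p=0 or p=1 (H=0).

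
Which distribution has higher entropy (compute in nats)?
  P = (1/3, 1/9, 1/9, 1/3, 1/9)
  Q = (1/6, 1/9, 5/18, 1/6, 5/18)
Q

Computing entropies in nats:
H(P) = 1.4648
H(Q) = 1.5530

Distribution Q has higher entropy.

Intuition: The distribution closer to uniform (more spread out) has higher entropy.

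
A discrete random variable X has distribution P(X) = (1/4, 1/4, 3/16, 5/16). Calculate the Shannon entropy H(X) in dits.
0.5952 dits

Shannon entropy is H(X) = -Σ p(x) log p(x).

For P = (1/4, 1/4, 3/16, 5/16):
H = -1/4 × log_10(1/4) -1/4 × log_10(1/4) -3/16 × log_10(3/16) -5/16 × log_10(5/16)
H = 0.5952 dits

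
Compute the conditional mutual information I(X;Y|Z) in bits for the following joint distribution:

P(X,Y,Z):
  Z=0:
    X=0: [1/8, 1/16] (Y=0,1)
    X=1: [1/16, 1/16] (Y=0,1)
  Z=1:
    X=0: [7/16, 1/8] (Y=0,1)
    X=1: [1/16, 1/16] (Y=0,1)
0.0326 bits

Conditional mutual information: I(X;Y|Z) = H(X|Z) + H(Y|Z) - H(X,Y|Z)

H(Z) = 0.8960
H(X,Z) = 1.6697 → H(X|Z) = 0.7737
H(Y,Z) = 1.7806 → H(Y|Z) = 0.8846
H(X,Y,Z) = 2.5218 → H(X,Y|Z) = 1.6257

I(X;Y|Z) = 0.7737 + 0.8846 - 1.6257 = 0.0326 bits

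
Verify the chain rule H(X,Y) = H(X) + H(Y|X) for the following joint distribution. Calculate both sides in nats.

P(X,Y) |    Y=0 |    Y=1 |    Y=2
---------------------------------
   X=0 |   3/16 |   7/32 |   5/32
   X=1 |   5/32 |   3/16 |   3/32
H(X,Y) = 1.7622, H(X) = 0.6853, H(Y|X) = 1.0769 (all in nats)

Chain rule: H(X,Y) = H(X) + H(Y|X)

Left side — joint entropy directly:
H(X,Y) = -Σ p(x,y) log p(x,y) = 1.7622 nats

Right side — compute H(Y|X) from the conditional distributions:
P(X) = (9/16, 7/16), so H(X) = 0.6853 nats
H(Y|X) = Σ_x P(X=x) · H(Y|X=x):
  P(Y|X=0) = (1/3, 7/18, 5/18), H(Y|X=0) = 1.0893, weight P(X=0) = 9/16
  P(Y|X=1) = (5/14, 3/7, 3/14), H(Y|X=1) = 1.0609, weight P(X=1) = 7/16
H(Y|X) = 1.0769 nats

H(X) + H(Y|X) = 0.6853 + 1.0769 = 1.7622 nats

Both sides equal 1.7622 nats. ✓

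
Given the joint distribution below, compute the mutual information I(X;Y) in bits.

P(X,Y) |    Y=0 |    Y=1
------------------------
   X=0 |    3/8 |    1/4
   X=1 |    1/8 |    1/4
0.0488 bits

Mutual information: I(X;Y) = H(X) + H(Y) - H(X,Y)

Marginals:
P(X) = (5/8, 3/8), H(X) = 0.9544 bits
P(Y) = (1/2, 1/2), H(Y) = 1.0000 bits

Joint entropy: H(X,Y) = 1.9056 bits

I(X;Y) = 0.9544 + 1.0000 - 1.9056 = 0.0488 bits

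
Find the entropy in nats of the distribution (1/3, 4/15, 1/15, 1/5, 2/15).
1.4898 nats

Shannon entropy is H(X) = -Σ p(x) log p(x).

For P = (1/3, 4/15, 1/15, 1/5, 2/15):
H = -1/3 × log_e(1/3) -4/15 × log_e(4/15) -1/15 × log_e(1/15) -1/5 × log_e(1/5) -2/15 × log_e(2/15)
H = 1.4898 nats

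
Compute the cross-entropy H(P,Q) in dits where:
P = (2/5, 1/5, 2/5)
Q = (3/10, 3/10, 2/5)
0.4729 dits

Cross-entropy: H(P,Q) = -Σ p(x) log q(x)

Alternatively: H(P,Q) = H(P) + D_KL(P||Q)
H(P) = 0.4581 dits
D_KL(P||Q) = 0.0148 dits

H(P,Q) = 0.4581 + 0.0148 = 0.4729 dits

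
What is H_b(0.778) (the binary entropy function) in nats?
0.5294 nats

The binary entropy function is:
H(p) = -p log(p) - (1-p) log(1-p)

H(0.778) = -0.778 × log_e(0.778) - 0.222 × log_e(0.222)
H(0.778) = 0.5294 nats

Note: Binary entropy is maximized at p=0.5 (H=1 bit) and minimized at p=0 or p=1 (H=0).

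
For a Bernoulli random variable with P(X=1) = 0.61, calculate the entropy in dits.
0.2904 dits

The binary entropy function is:
H(p) = -p log(p) - (1-p) log(1-p)

H(0.61) = -0.61 × log_10(0.61) - 0.39 × log_10(0.39)
H(0.61) = 0.2904 dits

Note: Binary entropy is maximized at p=0.5 (H=1 bit) and minimized at p=0 or p=1 (H=0).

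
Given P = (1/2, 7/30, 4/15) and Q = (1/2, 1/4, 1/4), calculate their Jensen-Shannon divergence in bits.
0.0004 bits

Jensen-Shannon divergence is:
JSD(P||Q) = 0.5 × D_KL(P||M) + 0.5 × D_KL(Q||M)
where M = 0.5 × (P + Q) is the mixture distribution.

M = 0.5 × (1/2, 7/30, 4/15) + 0.5 × (1/2, 1/4, 1/4) = (1/2, 0.241667, 0.258333)

D_KL(P||M) = 0.0004 bits
D_KL(Q||M) = 0.0004 bits

JSD(P||Q) = 0.5 × 0.0004 + 0.5 × 0.0004 = 0.0004 bits

Unlike KL divergence, JSD is symmetric and bounded: 0 ≤ JSD ≤ log(2).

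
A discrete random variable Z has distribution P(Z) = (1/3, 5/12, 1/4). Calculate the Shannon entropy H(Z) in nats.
1.0776 nats

Shannon entropy is H(X) = -Σ p(x) log p(x).

For P = (1/3, 5/12, 1/4):
H = -1/3 × log_e(1/3) -5/12 × log_e(5/12) -1/4 × log_e(1/4)
H = 1.0776 nats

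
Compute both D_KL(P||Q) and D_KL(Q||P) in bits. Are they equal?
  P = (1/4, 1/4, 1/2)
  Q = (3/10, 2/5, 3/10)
D_KL(P||Q) = 0.1332, D_KL(Q||P) = 0.1290

KL divergence is not symmetric: D_KL(P||Q) ≠ D_KL(Q||P) in general.

D_KL(P||Q) = 0.1332 bits
D_KL(Q||P) = 0.1290 bits

No, they are not equal!

This asymmetry is why KL divergence is not a true distance metric.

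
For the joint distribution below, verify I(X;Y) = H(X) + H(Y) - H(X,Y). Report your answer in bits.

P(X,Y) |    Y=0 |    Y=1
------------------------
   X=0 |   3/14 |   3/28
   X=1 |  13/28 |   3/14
I(X;Y) = 0.0002 bits

Mutual information has multiple equivalent forms:
- I(X;Y) = H(X) - H(X|Y)
- I(X;Y) = H(Y) - H(Y|X)
- I(X;Y) = H(X) + H(Y) - H(X,Y)

Computing all quantities:
H(X) = 0.9059, H(Y) = 0.9059, H(X,Y) = 1.8116
H(X|Y) = 0.9057, H(Y|X) = 0.9057

Verification:
H(X) - H(X|Y) = 0.9059 - 0.9057 = 0.0002
H(Y) - H(Y|X) = 0.9059 - 0.9057 = 0.0002
H(X) + H(Y) - H(X,Y) = 0.9059 + 0.9059 - 1.8116 = 0.0002

All forms give I(X;Y) = 0.0002 bits. ✓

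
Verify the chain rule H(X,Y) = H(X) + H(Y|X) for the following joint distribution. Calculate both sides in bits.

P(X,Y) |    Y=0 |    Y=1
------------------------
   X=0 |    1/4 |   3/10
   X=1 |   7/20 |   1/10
H(X,Y) = 1.8834, H(X) = 0.9928, H(Y|X) = 0.8906 (all in bits)

Chain rule: H(X,Y) = H(X) + H(Y|X)

Left side — joint entropy directly:
H(X,Y) = -Σ p(x,y) log p(x,y) = 1.8834 bits

Right side — compute H(Y|X) from the conditional distributions:
P(X) = (11/20, 9/20), so H(X) = 0.9928 bits
H(Y|X) = Σ_x P(X=x) · H(Y|X=x):
  P(Y|X=0) = (5/11, 6/11), H(Y|X=0) = 0.9940, weight P(X=0) = 11/20
  P(Y|X=1) = (7/9, 2/9), H(Y|X=1) = 0.7642, weight P(X=1) = 9/20
H(Y|X) = 0.8906 bits

H(X) + H(Y|X) = 0.9928 + 0.8906 = 1.8834 bits

Both sides equal 1.8834 bits. ✓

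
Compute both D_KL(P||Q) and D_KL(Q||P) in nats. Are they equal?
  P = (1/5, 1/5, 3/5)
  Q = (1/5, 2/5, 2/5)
D_KL(P||Q) = 0.1046, D_KL(Q||P) = 0.1151

KL divergence is not symmetric: D_KL(P||Q) ≠ D_KL(Q||P) in general.

D_KL(P||Q) = 0.1046 nats
D_KL(Q||P) = 0.1151 nats

No, they are not equal!

This asymmetry is why KL divergence is not a true distance metric.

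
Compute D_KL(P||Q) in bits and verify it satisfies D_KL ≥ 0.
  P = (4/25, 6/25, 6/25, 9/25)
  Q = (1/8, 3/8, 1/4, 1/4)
0.0777 bits

KL divergence satisfies the Gibbs inequality: D_KL(P||Q) ≥ 0 for all distributions P, Q.

D_KL(P||Q) = Σ p(x) log(p(x)/q(x))
Term by term:
  x=0: 4/25 × log_2[(4/25)/(1/8)] = 0.0570
  x=1: 6/25 × log_2[(6/25)/(3/8)] = -0.1545
  x=2: 6/25 × log_2[(6/25)/(1/4)] = -0.0141
  x=3: 9/25 × log_2[(9/25)/(1/4)] = 0.1894
D_KL(P||Q) = 0.0777 bits

D_KL(P||Q) = 0.0777 ≥ 0 ✓

This non-negativity is a fundamental property: relative entropy cannot be negative because it measures how different Q is from P.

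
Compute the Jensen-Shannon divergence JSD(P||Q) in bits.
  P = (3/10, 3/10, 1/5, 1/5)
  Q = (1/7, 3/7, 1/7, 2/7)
0.0377 bits

Jensen-Shannon divergence is:
JSD(P||Q) = 0.5 × D_KL(P||M) + 0.5 × D_KL(Q||M)
where M = 0.5 × (P + Q) is the mixture distribution.

M = 0.5 × (3/10, 3/10, 1/5, 1/5) + 0.5 × (1/7, 3/7, 1/7, 2/7) = (0.221429, 0.364286, 6/35, 0.242857)

D_KL(P||M) = 0.0359 bits
D_KL(Q||M) = 0.0396 bits

JSD(P||Q) = 0.5 × 0.0359 + 0.5 × 0.0396 = 0.0377 bits

Unlike KL divergence, JSD is symmetric and bounded: 0 ≤ JSD ≤ log(2).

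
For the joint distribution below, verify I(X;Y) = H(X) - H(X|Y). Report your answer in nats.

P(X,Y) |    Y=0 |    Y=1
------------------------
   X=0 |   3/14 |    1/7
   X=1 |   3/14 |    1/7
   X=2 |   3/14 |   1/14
I(X;Y) = 0.0104 nats

Mutual information has multiple equivalent forms:
- I(X;Y) = H(X) - H(X|Y)
- I(X;Y) = H(Y) - H(Y|X)
- I(X;Y) = H(X) + H(Y) - H(X,Y)

Computing all quantities:
H(X) = 1.0934, H(Y) = 0.6518, H(X,Y) = 1.7348
H(X|Y) = 1.0830, H(Y|X) = 0.6414

Verification:
H(X) - H(X|Y) = 1.0934 - 1.0830 = 0.0104
H(Y) - H(Y|X) = 0.6518 - 0.6414 = 0.0104
H(X) + H(Y) - H(X,Y) = 1.0934 + 0.6518 - 1.7348 = 0.0104

All forms give I(X;Y) = 0.0104 nats. ✓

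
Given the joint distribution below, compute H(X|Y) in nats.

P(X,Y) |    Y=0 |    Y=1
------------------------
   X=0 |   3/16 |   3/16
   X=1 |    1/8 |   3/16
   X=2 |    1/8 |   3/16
1.0900 nats

Using the chain rule: H(X|Y) = H(X,Y) - H(Y)

First, compute H(X,Y) = 1.7753 nats

Marginal P(Y) = (7/16, 9/16)
H(Y) = 0.6853 nats

H(X|Y) = H(X,Y) - H(Y) = 1.7753 - 0.6853 = 1.0900 nats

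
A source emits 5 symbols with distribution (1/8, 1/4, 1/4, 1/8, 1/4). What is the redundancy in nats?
0.0499 nats

Redundancy measures how far a source is from maximum entropy:
R = H_max - H(X)

Maximum entropy for 5 symbols: H_max = log_e(5) = 1.6094 nats
Actual entropy: H(X) = 1.5596 nats
Redundancy: R = 1.6094 - 1.5596 = 0.0499 nats

This redundancy represents potential for compression: the source could be compressed by 0.0499 nats per symbol.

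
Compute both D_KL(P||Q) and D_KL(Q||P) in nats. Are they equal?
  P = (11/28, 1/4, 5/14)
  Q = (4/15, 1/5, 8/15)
D_KL(P||Q) = 0.0648, D_KL(Q||P) = 0.0659

KL divergence is not symmetric: D_KL(P||Q) ≠ D_KL(Q||P) in general.

D_KL(P||Q) = 0.0648 nats
D_KL(Q||P) = 0.0659 nats

No, they are not equal!

This asymmetry is why KL divergence is not a true distance metric.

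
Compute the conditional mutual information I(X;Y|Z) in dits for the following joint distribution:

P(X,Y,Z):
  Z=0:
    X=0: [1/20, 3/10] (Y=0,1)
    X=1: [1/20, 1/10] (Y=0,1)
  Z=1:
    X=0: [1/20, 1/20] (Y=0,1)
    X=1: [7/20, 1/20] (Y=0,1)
0.0180 dits

Conditional mutual information: I(X;Y|Z) = H(X|Z) + H(Y|Z) - H(X,Y|Z)

H(Z) = 0.3010
H(X,Z) = 0.5423 → H(X|Z) = 0.2413
H(Y,Z) = 0.5184 → H(Y|Z) = 0.2173
H(X,Y,Z) = 0.7417 → H(X,Y|Z) = 0.4407

I(X;Y|Z) = 0.2413 + 0.2173 - 0.4407 = 0.0180 dits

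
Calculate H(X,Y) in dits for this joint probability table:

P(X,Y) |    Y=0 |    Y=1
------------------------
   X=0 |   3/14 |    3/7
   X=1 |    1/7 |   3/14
0.5651 dits

Joint entropy is H(X,Y) = -Σ_{x,y} p(x,y) log p(x,y).

Summing over all non-zero entries:
H(X,Y) = -[3/14·log_10(3/14) + 3/7·log_10(3/7) + 1/7·log_10(1/7) + 3/14·log_10(3/14)]
H(X,Y) = 0.5651 dits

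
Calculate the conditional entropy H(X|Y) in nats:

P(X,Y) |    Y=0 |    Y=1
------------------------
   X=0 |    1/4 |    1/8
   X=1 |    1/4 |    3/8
0.6277 nats

Using the chain rule: H(X|Y) = H(X,Y) - H(Y)

First, compute H(X,Y) = 1.3209 nats

Marginal P(Y) = (1/2, 1/2)
H(Y) = 0.6931 nats

H(X|Y) = H(X,Y) - H(Y) = 1.3209 - 0.6931 = 0.6277 nats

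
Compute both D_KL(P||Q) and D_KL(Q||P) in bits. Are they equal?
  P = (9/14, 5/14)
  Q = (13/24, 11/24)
D_KL(P||Q) = 0.0303, D_KL(Q||P) = 0.0311

KL divergence is not symmetric: D_KL(P||Q) ≠ D_KL(Q||P) in general.

D_KL(P||Q) = 0.0303 bits
D_KL(Q||P) = 0.0311 bits

No, they are not equal!

This asymmetry is why KL divergence is not a true distance metric.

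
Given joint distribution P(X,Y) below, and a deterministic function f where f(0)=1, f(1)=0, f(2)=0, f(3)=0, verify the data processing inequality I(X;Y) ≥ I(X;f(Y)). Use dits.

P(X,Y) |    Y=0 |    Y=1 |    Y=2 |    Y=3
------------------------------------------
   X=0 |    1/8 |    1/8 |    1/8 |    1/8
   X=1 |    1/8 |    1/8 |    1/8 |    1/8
I(X;Y) = 0.0000, I(X;f(Y)) = 0.0000, inequality holds: 0.0000 ≥ 0.0000

Data Processing Inequality: For any Markov chain X → Y → Z, we have I(X;Y) ≥ I(X;Z).

Here Z = f(Y) is a deterministic function of Y, forming X → Y → Z.

Original I(X;Y) = 0.0000 dits

After applying f:
P(X,Z) where Z=f(Y):
- P(X,Z=0) = P(X,Y=1) + P(X,Y=2) + P(X,Y=3)
- P(X,Z=1) = P(X,Y=0)

I(X;Z) = I(X;f(Y)) = 0.0000 dits

Verification: 0.0000 ≥ 0.0000 ✓

Information cannot be created by processing; the function f can only lose information about X.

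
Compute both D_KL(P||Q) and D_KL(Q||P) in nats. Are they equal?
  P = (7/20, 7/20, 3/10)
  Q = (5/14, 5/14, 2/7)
D_KL(P||Q) = 0.0005, D_KL(Q||P) = 0.0005

KL divergence is not symmetric: D_KL(P||Q) ≠ D_KL(Q||P) in general.

D_KL(P||Q) = 0.0005 nats
D_KL(Q||P) = 0.0005 nats

In this case they happen to be equal (to 4 decimal places).

This asymmetry is why KL divergence is not a true distance metric.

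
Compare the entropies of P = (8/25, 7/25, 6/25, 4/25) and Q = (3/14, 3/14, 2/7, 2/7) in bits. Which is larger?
Q

Computing entropies in bits:
H(P) = 1.9574
H(Q) = 1.9852

Distribution Q has higher entropy.

Intuition: The distribution closer to uniform (more spread out) has higher entropy.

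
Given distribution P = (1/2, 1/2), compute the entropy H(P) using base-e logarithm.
0.6931 nats

Shannon entropy is H(X) = -Σ p(x) log p(x).

For P = (1/2, 1/2):
H = -1/2 × log_e(1/2) -1/2 × log_e(1/2)
H = 0.6931 nats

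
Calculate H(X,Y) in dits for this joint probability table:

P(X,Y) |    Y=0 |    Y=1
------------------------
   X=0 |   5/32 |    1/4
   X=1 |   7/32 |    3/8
0.5806 dits

Joint entropy is H(X,Y) = -Σ_{x,y} p(x,y) log p(x,y).

Summing over all non-zero entries:
H(X,Y) = -[5/32·log_10(5/32) + 1/4·log_10(1/4) + 7/32·log_10(7/32) + 3/8·log_10(3/8)]
H(X,Y) = 0.5806 dits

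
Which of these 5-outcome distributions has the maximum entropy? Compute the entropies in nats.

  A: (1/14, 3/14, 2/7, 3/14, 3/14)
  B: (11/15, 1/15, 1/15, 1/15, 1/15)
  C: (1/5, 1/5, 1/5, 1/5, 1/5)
C

For a discrete distribution over n outcomes, entropy is maximized by the uniform distribution.

Computing entropies:
H(A) = 1.5367 nats
H(B) = 0.9496 nats
H(C) = 1.6094 nats

The uniform distribution (where all probabilities equal 1/5) achieves the maximum entropy of log_e(5) = 1.6094 nats.

Distribution C has the highest entropy.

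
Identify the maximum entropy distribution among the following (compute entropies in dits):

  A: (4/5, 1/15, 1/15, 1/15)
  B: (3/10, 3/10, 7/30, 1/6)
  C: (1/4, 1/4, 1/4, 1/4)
C

For a discrete distribution over n outcomes, entropy is maximized by the uniform distribution.

Computing entropies:
H(A) = 0.3127 dits
H(B) = 0.5909 dits
H(C) = 0.6021 dits

The uniform distribution (where all probabilities equal 1/4) achieves the maximum entropy of log_10(4) = 0.6021 dits.

Distribution C has the highest entropy.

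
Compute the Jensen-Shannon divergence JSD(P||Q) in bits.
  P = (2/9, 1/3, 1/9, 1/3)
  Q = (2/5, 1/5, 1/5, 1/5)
0.0522 bits

Jensen-Shannon divergence is:
JSD(P||Q) = 0.5 × D_KL(P||M) + 0.5 × D_KL(Q||M)
where M = 0.5 × (P + Q) is the mixture distribution.

M = 0.5 × (2/9, 1/3, 1/9, 1/3) + 0.5 × (2/5, 1/5, 1/5, 1/5) = (0.311111, 4/15, 0.155556, 4/15)

D_KL(P||M) = 0.0528 bits
D_KL(Q||M) = 0.0515 bits

JSD(P||Q) = 0.5 × 0.0528 + 0.5 × 0.0515 = 0.0522 bits

Unlike KL divergence, JSD is symmetric and bounded: 0 ≤ JSD ≤ log(2).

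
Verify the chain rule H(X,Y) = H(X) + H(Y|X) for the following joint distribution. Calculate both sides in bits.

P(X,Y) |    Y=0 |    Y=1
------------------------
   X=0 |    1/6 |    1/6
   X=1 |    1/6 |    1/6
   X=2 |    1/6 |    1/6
H(X,Y) = 2.5850, H(X) = 1.5850, H(Y|X) = 1.0000 (all in bits)

Chain rule: H(X,Y) = H(X) + H(Y|X)

Left side — joint entropy directly:
H(X,Y) = -Σ p(x,y) log p(x,y) = 2.5850 bits

Right side — compute H(Y|X) from the conditional distributions:
P(X) = (1/3, 1/3, 1/3), so H(X) = 1.5850 bits
H(Y|X) = Σ_x P(X=x) · H(Y|X=x):
  P(Y|X=0) = (1/2, 1/2), H(Y|X=0) = 1.0000, weight P(X=0) = 1/3
  P(Y|X=1) = (1/2, 1/2), H(Y|X=1) = 1.0000, weight P(X=1) = 1/3
  P(Y|X=2) = (1/2, 1/2), H(Y|X=2) = 1.0000, weight P(X=2) = 1/3
H(Y|X) = 1.0000 bits

H(X) + H(Y|X) = 1.5850 + 1.0000 = 2.5850 bits

Both sides equal 2.5850 bits. ✓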